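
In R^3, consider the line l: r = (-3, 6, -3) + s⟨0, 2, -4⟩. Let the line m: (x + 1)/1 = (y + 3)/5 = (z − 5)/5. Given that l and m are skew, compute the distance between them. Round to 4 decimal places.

2.6375

m has direction (1, 5, 5) through (-1, -3, 5).
Common perpendicular direction n = (0, 2, -4) × (1, 5, 5) = (30, -4, -2).
With w = (-1, -3, 5) − (-3, 6, -3) = (2, -9, 8), w · n = 80.
Distance = |w · n| / |n| = |80| / √920 ≈ 2.6375.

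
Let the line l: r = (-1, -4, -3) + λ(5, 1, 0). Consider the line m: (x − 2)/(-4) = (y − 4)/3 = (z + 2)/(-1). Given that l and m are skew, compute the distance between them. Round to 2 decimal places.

m has direction (-4, 3, -1) through (2, 4, -2).
Common perpendicular direction n = (5, 1, 0) × (-4, 3, -1) = (-1, 5, 19).
With w = (2, 4, -2) − (-1, -4, -3) = (3, 8, 1), w · n = 56.
Distance = |w · n| / |n| = |56| / √387 ≈ 2.85.

2.85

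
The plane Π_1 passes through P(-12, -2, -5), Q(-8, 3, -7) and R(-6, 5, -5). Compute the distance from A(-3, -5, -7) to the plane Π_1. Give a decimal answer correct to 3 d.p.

8.950

PQ = (4, 5, -2), PR = (6, 7, 0); a normal to Π_1 is PQ × PR = (14, -12, -2).
Using P: Π_1 has equation 14x - 12y - 2z = -134.
n·A − d = (14)·(-3) + (-12)·(-5) + (-2)·(-7) − (-134) = 166; |n| = √344.
Distance = |166| / √344 = 166/√344 ≈ 8.950.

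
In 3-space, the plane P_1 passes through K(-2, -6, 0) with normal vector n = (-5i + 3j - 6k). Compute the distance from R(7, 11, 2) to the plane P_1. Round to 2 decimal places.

0.72

P_1: n·r = n·K gives -5x + 3y - 6z = -8.
n·R − d = (-5)·(7) + (3)·(11) + (-6)·(2) − (-8) = -6; |n| = √70.
Distance = |-6| / √70 = 6/√70 ≈ 0.72.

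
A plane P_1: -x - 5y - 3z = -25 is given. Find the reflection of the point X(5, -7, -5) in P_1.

λ = (n·X − d)/|n|² = (45 − (-25))/35 = 2.
Reflection = X − 2λn = (5, -7, -5) − 4·(-1, -5, -3) = (9, 13, 7).

(9, 13, 7)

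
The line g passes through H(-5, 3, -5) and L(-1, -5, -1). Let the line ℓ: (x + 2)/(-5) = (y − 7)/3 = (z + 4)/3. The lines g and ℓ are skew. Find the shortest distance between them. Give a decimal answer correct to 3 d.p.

4.739

A direction vector for g is L − H = (4, -8, 4).
ℓ has direction (-5, 3, 3) through (-2, 7, -4).
Common perpendicular direction n = (4, -8, 4) × (-5, 3, 3) = (-36, -32, -28).
With w = (-2, 7, -4) − (-5, 3, -5) = (3, 4, 1), w · n = -264.
Distance = |w · n| / |n| = |-264| / √3104 ≈ 4.739.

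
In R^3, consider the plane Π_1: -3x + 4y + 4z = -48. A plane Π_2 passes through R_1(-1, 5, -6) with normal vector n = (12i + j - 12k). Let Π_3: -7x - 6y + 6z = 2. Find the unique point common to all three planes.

Π_2: n·r = n·R_1 gives 12x + y - 12z = 65.
Solving the 3×3 linear system -3x + 4y + 4z = -48, 12x + y - 12z = 65, -7x - 6y + 6z = 2 (e.g. by elimination or Cramer's rule, determinant = -14) gives (4, -7, -2).

(4, -7, -2)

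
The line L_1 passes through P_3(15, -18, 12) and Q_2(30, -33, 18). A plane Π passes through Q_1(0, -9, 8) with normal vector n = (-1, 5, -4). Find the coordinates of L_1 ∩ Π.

A direction vector for L_1 is Q_2 − P_3 = (15, -15, 6).
Π: n·r = n·Q_1 gives -x + 5y - 4z = -77.
Substitute r = (15, -18, 12) + t(15, -15, 6) into the plane: -153 + (-114)t = -77, so t = -2/3.
Intersection: (15, -18, 12) + (-2/3)·(15, -15, 6) = (5, -8, 8).

(5, -8, 8)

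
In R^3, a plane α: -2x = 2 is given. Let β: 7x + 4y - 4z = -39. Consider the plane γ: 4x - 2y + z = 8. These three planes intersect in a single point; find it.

(-1, -4, 4)

Solving the 3×3 linear system -2x = 2, 7x + 4y - 4z = -39, 4x - 2y + z = 8 (e.g. by elimination or Cramer's rule, determinant = 8) gives (-1, -4, 4).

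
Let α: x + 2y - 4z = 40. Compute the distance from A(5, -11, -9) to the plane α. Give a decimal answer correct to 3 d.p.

4.583

n·A − d = (1)·(5) + (2)·(-11) + (-4)·(-9) − 40 = -21; |n| = √21.
Distance = |-21| / √21 = 21/√21 ≈ 4.583.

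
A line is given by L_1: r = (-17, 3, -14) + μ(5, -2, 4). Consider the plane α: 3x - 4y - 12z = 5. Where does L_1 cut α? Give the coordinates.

(3, -5, 2)

Substitute r = (-17, 3, -14) + t(5, -2, 4) into the plane: 105 + (-25)t = 5, so t = 4.
Intersection: (-17, 3, -14) + 4·(5, -2, 4) = (3, -5, 2).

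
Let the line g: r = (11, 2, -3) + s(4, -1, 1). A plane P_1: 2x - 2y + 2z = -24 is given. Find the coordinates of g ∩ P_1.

(-1, 5, -6)

Substitute r = (11, 2, -3) + t(4, -1, 1) into the plane: 12 + 12t = -24, so t = -3.
Intersection: (11, 2, -3) + (-3)·(4, -1, 1) = (-1, 5, -6).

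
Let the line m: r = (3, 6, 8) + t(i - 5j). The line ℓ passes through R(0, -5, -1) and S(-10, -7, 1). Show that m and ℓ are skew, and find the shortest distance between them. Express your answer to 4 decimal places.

A direction vector for ℓ is S − R = (-10, -2, 2).
Common perpendicular direction n = (1, -5, 0) × (-10, -2, 2) = (-10, -2, -52).
With w = (0, -5, -1) − (3, 6, 8) = (-3, -11, -9), w · n = 520.
Since n ≠ 0 the lines are not parallel, and w · n = 520 ≠ 0 so they do not intersect; hence they are skew.
Distance = |w · n| / |n| = |520| / √2808 ≈ 9.8131.

9.8131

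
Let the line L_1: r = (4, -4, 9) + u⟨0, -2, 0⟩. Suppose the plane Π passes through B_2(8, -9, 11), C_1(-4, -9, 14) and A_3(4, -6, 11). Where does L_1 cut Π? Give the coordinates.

B_2C_1 = (-12, 0, 3), B_2A_3 = (-4, 3, 0); a normal to Π is B_2C_1 × B_2A_3 = (-9, -12, -36).
Using B_2: Π has equation -9x - 12y - 36z = -360.
Substitute r = (4, -4, 9) + t(0, -2, 0) into the plane: -312 + 24t = -360, so t = -2.
Intersection: (4, -4, 9) + (-2)·(0, -2, 0) = (4, 0, 9).

(4, 0, 9)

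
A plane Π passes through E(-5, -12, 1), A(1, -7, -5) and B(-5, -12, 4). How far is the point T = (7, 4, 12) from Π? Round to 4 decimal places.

EA = (6, 5, -6), EB = (0, 0, 3); a normal to Π is EA × EB = (15, -18, 0).
Using E: Π has equation 15x - 18y = 141.
n·T − d = (15)·(7) + (-18)·(4) + (0)·(12) − 141 = -108; |n| = √549.
Distance = |-108| / √549 = 108/√549 ≈ 4.6093.

4.6093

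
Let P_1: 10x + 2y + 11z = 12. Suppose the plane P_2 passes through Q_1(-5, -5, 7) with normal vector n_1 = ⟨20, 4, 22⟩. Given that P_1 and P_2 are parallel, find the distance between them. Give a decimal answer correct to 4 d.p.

0.3333

P_2: n_1·r = n_1·Q_1 gives 20x + 4y + 22z = 34.
Rescale P_2 by 1/2: 10x + 2y + 11z = 17. Then distance = |12 − 17| / √225 ≈ 0.3333.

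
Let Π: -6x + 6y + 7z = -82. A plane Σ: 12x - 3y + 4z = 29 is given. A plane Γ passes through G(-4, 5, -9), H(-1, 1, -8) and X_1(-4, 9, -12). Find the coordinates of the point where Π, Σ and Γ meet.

(2, -7, -4)

GH = (3, -4, 1), GX_1 = (0, 4, -3); a normal to Γ is GH × GX_1 = (8, 9, 12).
Using G: Γ has equation 8x + 9y + 12z = -95.
Solving the 3×3 linear system -6x + 6y + 7z = -82, 12x - 3y + 4z = 29, 8x + 9y + 12z = -95 (e.g. by elimination or Cramer's rule, determinant = 684) gives (2, -7, -4).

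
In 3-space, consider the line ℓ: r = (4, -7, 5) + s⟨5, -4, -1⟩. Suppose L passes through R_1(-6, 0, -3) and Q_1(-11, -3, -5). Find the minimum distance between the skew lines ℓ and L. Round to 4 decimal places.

A direction vector for L is Q_1 − R_1 = (-5, -3, -2).
Common perpendicular direction n = (5, -4, -1) × (-5, -3, -2) = (5, 15, -35).
With w = (-6, 0, -3) − (4, -7, 5) = (-10, 7, -8), w · n = 335.
Distance = |w · n| / |n| = |335| / √1475 ≈ 8.7227.

8.7227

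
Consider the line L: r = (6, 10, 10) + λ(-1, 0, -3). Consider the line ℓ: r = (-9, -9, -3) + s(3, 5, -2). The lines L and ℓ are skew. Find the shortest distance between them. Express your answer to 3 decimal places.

Common perpendicular direction n = (-1, 0, -3) × (3, 5, -2) = (15, -11, -5).
With w = (-9, -9, -3) − (6, 10, 10) = (-15, -19, -13), w · n = 49.
Distance = |w · n| / |n| = |49| / √371 ≈ 2.544.

2.544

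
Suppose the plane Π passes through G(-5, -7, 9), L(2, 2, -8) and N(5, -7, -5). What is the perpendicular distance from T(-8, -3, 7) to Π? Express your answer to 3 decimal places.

GL = (7, 9, -17), GN = (10, 0, -14); a normal to Π is GL × GN = (-126, -72, -90).
Using G: Π has equation -126x - 72y - 90z = 324.
n·T − d = (-126)·(-8) + (-72)·(-3) + (-90)·(7) − 324 = 270; |n| = √29160.
Distance = |270| / √29160 = 270/√29160 ≈ 1.581.

1.581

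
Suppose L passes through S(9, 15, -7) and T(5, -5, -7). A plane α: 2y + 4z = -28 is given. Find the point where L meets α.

A direction vector for L is T − S = (-4, -20, 0).
Substitute r = (9, 15, -7) + t(-4, -20, 0) into the plane: 2 + (-40)t = -28, so t = 3/4.
Intersection: (9, 15, -7) + (3/4)·(-4, -20, 0) = (6, 0, -7).

(6, 0, -7)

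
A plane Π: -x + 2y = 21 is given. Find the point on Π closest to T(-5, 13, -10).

Foot = T − λn with λ = (n·T − d)/|n|² = (31 − 21)/5 = 2.
Foot = (-5, 13, -10) − 2·(-1, 2, 0) = (-3, 9, -10).

(-3, 9, -10)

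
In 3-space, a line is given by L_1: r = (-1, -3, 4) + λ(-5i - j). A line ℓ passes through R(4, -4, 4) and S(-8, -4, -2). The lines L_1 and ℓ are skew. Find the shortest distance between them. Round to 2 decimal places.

1.83

A direction vector for ℓ is S − R = (-12, 0, -6).
Common perpendicular direction n = (-5, -1, 0) × (-12, 0, -6) = (6, -30, -12).
With w = (4, -4, 4) − (-1, -3, 4) = (5, -1, 0), w · n = 60.
Distance = |w · n| / |n| = |60| / √1080 ≈ 1.83.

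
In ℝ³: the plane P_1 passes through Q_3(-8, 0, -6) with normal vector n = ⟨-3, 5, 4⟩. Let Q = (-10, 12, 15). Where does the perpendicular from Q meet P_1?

(-1, -3, 3)

P_1: n·r = n·Q_3 gives -3x + 5y + 4z = 0.
Foot = Q − λn with λ = (n·Q − d)/|n|² = (150 − 0)/50 = 3.
Foot = (-10, 12, 15) − 3·(-3, 5, 4) = (-1, -3, 3).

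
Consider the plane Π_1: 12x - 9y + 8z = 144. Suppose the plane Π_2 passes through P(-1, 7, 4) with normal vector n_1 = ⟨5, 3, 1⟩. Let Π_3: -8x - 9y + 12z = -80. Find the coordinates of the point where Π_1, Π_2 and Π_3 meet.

(10, -8, -6)

Π_2: n_1·r = n_1·P gives 5x + 3y + z = 20.
Solving the 3×3 linear system 12x - 9y + 8z = 144, 5x + 3y + z = 20, -8x - 9y + 12z = -80 (e.g. by elimination or Cramer's rule, determinant = 984) gives (10, -8, -6).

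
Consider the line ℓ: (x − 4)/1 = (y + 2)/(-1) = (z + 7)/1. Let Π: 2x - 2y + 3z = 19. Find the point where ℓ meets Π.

(8, -6, -3)

ℓ has direction (1, -1, 1) through (4, -2, -7).
Substitute r = (4, -2, -7) + t(1, -1, 1) into the plane: -9 + 7t = 19, so t = 4.
Intersection: (4, -2, -7) + 4·(1, -1, 1) = (8, -6, -3).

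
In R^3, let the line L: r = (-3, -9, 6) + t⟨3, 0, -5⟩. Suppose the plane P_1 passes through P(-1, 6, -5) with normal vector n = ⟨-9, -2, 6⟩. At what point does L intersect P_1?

P_1: n·r = n·P gives -9x - 2y + 6z = -33.
Substitute r = (-3, -9, 6) + t(3, 0, -5) into the plane: 81 + (-57)t = -33, so t = 2.
Intersection: (-3, -9, 6) + 2·(3, 0, -5) = (3, -9, -4).

(3, -9, -4)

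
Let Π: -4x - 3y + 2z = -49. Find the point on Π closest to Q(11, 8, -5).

Foot = Q − λn with λ = (n·Q − d)/|n|² = (-78 − (-49))/29 = -1.
Foot = (11, 8, -5) − (-1)·(-4, -3, 2) = (7, 5, -3).

(7, 5, -3)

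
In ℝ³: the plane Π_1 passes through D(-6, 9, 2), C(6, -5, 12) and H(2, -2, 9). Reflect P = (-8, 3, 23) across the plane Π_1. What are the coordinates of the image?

(10, -3, -7)

DC = (12, -14, 10), DH = (8, -11, 7); a normal to Π_1 is DC × DH = (12, -4, -20).
Using D: Π_1 has equation 12x - 4y - 20z = -148.
λ = (n·P − d)/|n|² = (-568 − (-148))/560 = -3/4.
Reflection = P − 2λn = (-8, 3, 23) − (-3/2)·(12, -4, -20) = (10, -3, -7).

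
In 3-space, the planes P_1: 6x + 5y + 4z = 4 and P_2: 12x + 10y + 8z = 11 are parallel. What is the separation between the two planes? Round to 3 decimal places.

0.171

Rescale P_2 by 1/2: 6x + 5y + 4z = 11/2. Then distance = |4 − (11/2)| / √77 ≈ 0.171.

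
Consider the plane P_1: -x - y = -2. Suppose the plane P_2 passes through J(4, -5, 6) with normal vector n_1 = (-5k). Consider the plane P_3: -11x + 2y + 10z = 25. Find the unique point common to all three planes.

P_2: n_1·r = n_1·J gives -5z = -30.
Solving the 3×3 linear system -x - y = -2, -5z = -30, -11x + 2y + 10z = 25 (e.g. by elimination or Cramer's rule, determinant = -65) gives (3, -1, 6).

(3, -1, 6)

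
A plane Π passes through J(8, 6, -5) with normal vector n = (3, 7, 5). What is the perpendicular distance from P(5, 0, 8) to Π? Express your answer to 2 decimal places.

1.54

Π: n·r = n·J gives 3x + 7y + 5z = 41.
n·P − d = (3)·(5) + (7)·(0) + (5)·(8) − 41 = 14; |n| = √83.
Distance = |14| / √83 = 14/√83 ≈ 1.54.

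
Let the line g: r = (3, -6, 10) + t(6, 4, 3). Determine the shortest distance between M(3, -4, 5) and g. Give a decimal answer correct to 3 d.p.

Taking (3, -6, 10) on g with direction v = (6, 4, 3): w = M − (3, -6, 10) = (0, 2, -5), and w × v = (26, -30, -12).
Distance = |w × v| / |v| = √1720 / √61 ≈ 5.310.

5.310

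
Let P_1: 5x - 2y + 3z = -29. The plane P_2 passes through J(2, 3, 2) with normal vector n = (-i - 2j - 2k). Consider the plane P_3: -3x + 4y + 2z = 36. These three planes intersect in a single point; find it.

(-2, 8, -1)

P_2: n·r = n·J gives -x - 2y - 2z = -12.
Solving the 3×3 linear system 5x - 2y + 3z = -29, -x - 2y - 2z = -12, -3x + 4y + 2z = 36 (e.g. by elimination or Cramer's rule, determinant = -26) gives (-2, 8, -1).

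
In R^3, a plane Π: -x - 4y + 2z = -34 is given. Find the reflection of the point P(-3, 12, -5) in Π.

λ = (n·P − d)/|n|² = (-55 − (-34))/21 = -1.
Reflection = P − 2λn = (-3, 12, -5) − (-2)·(-1, -4, 2) = (-5, 4, -1).

(-5, 4, -1)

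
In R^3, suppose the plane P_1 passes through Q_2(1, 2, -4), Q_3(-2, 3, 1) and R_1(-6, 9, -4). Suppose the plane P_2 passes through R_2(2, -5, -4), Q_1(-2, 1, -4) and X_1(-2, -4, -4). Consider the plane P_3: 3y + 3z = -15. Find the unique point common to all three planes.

Q_2Q_3 = (-3, 1, 5), Q_2R_1 = (-7, 7, 0); a normal to P_1 is Q_2Q_3 × Q_2R_1 = (-35, -35, -14).
Using Q_2: P_1 has equation -35x - 35y - 14z = -49.
R_2Q_1 = (-4, 6, 0), R_2X_1 = (-4, 1, 0); a normal to P_2 is R_2Q_1 × R_2X_1 = (0, 0, 20).
Using R_2: P_2 has equation 20z = -80.
Solving the 3×3 linear system -35x - 35y - 14z = -49, 20z = -80, 3y + 3z = -15 (e.g. by elimination or Cramer's rule, determinant = 2100) gives (4, -1, -4).

(4, -1, -4)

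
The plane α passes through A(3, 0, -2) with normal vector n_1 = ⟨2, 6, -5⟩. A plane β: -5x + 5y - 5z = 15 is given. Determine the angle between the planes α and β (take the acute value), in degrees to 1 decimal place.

49.9

α: n_1·r = n_1·A gives 2x + 6y - 5z = 16.
cos θ = |n₁·n₂| / (|n₁||n₂|) = |45| / (√65 · √75).
θ = arccos(0.64450) ≈ 49.9°.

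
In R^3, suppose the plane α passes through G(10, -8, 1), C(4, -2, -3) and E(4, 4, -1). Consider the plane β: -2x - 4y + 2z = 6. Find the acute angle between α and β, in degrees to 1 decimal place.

41.5

GC = (-6, 6, -4), GE = (-6, 12, -2); a normal to α is GC × GE = (36, 12, -36).
Using G: α has equation 36x + 12y - 36z = 228.
cos θ = |n₁·n₂| / (|n₁||n₂|) = |-192| / (√2736 · √24).
θ = arccos(0.74927) ≈ 41.5°.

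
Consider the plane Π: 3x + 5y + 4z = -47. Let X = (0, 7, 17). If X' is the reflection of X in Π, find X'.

λ = (n·X − d)/|n|² = (103 − (-47))/50 = 3.
Reflection = X − 2λn = (0, 7, 17) − 6·(3, 5, 4) = (-18, -23, -7).

(-18, -23, -7)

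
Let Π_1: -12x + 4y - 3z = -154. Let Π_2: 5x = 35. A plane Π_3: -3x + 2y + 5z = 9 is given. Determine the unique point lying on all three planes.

(7, -10, 10)

Solving the 3×3 linear system -12x + 4y - 3z = -154, 5x = 35, -3x + 2y + 5z = 9 (e.g. by elimination or Cramer's rule, determinant = -130) gives (7, -10, 10).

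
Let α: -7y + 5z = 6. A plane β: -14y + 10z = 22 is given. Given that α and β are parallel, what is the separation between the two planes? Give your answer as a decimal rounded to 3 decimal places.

0.581

Rescale β by 1/2: -7y + 5z = 11. Then distance = |6 − 11| / √74 ≈ 0.581.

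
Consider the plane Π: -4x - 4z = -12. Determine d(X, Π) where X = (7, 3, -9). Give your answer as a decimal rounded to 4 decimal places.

3.5355

n·X − d = (-4)·(7) + (0)·(3) + (-4)·(-9) − (-12) = 20; |n| = √32.
Distance = |20| / √32 = 20/√32 ≈ 3.5355.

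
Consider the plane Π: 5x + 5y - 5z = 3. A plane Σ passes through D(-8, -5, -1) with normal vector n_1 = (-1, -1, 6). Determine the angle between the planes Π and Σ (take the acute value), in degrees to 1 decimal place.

Σ: n_1·r = n_1·D gives -x - y + 6z = 7.
cos θ = |n₁·n₂| / (|n₁||n₂|) = |-40| / (√75 · √38).
θ = arccos(0.74927) ≈ 41.5°.

41.5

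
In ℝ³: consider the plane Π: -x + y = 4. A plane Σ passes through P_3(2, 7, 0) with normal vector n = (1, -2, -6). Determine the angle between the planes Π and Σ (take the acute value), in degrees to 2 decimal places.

Σ: n·r = n·P_3 gives x - 2y - 6z = -12.
cos θ = |n₁·n₂| / (|n₁||n₂|) = |-3| / (√2 · √41).
θ = arccos(0.33129) ≈ 70.65°.

70.65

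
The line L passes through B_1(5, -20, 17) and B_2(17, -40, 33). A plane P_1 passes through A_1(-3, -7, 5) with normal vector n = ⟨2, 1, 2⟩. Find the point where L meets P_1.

(-4, -5, 5)

A direction vector for L is B_2 − B_1 = (12, -20, 16).
P_1: n·r = n·A_1 gives 2x + y + 2z = -3.
Substitute r = (5, -20, 17) + t(12, -20, 16) into the plane: 24 + 36t = -3, so t = -3/4.
Intersection: (5, -20, 17) + (-3/4)·(12, -20, 16) = (-4, -5, 5).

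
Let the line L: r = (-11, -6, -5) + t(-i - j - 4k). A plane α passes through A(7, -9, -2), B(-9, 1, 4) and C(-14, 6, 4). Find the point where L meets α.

AB = (-16, 10, 6), AC = (-21, 15, 6); a normal to α is AB × AC = (-30, -30, -30).
Using A: α has equation -30x - 30y - 30z = 120.
Substitute r = (-11, -6, -5) + t(-1, -1, -4) into the plane: 660 + 180t = 120, so t = -3.
Intersection: (-11, -6, -5) + (-3)·(-1, -1, -4) = (-8, -3, 7).

(-8, -3, 7)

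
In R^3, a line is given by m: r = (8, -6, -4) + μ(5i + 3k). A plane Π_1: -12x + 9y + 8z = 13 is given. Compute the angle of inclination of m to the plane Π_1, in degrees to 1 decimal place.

sin θ = |n·v| / (|n||v|) = |-36| / (√289 · √34) = 0.36317.
θ ≈ 21.3°.

21.3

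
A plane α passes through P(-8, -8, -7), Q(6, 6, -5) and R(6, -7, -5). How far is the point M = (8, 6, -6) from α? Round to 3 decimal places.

1.273

PQ = (14, 14, 2), PR = (14, 1, 2); a normal to α is PQ × PR = (26, 0, -182).
Using P: α has equation 26x - 182z = 1066.
n·M − d = (26)·(8) + (0)·(6) + (-182)·(-6) − 1066 = 234; |n| = √33800.
Distance = |234| / √33800 = 234/√33800 ≈ 1.273.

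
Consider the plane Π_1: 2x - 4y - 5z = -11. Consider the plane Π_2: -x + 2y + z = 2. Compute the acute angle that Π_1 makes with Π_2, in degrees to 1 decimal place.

24.1

cos θ = |n₁·n₂| / (|n₁||n₂|) = |-15| / (√45 · √6).
θ = arccos(0.91287) ≈ 24.1°.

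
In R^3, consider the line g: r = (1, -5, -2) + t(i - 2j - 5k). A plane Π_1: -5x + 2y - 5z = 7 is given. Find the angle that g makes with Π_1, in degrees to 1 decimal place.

sin θ = |n·v| / (|n||v|) = |16| / (√54 · √30) = 0.39752.
θ ≈ 23.4°.

23.4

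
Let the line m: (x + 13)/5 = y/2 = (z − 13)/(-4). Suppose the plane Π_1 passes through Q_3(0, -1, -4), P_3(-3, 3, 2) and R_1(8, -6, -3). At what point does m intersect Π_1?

m has direction (5, 2, -4) through (-13, 0, 13).
Q_3P_3 = (-3, 4, 6), Q_3R_1 = (8, -5, 1); a normal to Π_1 is Q_3P_3 × Q_3R_1 = (34, 51, -17).
Using Q_3: Π_1 has equation 34x + 51y - 17z = 17.
Substitute r = (-13, 0, 13) + t(5, 2, -4) into the plane: -663 + 340t = 17, so t = 2.
Intersection: (-13, 0, 13) + 2·(5, 2, -4) = (-3, 4, 5).

(-3, 4, 5)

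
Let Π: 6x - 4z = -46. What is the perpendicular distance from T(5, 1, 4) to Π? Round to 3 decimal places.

n·T − d = (6)·(5) + (0)·(1) + (-4)·(4) − (-46) = 60; |n| = √52.
Distance = |60| / √52 = 60/√52 ≈ 8.321.

8.321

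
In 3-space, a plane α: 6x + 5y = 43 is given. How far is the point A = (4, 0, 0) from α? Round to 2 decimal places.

n·A − d = (6)·(4) + (5)·(0) + (0)·(0) − 43 = -19; |n| = √61.
Distance = |-19| / √61 = 19/√61 ≈ 2.43.

2.43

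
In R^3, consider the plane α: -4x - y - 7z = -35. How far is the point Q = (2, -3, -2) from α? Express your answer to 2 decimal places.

n·Q − d = (-4)·(2) + (-1)·(-3) + (-7)·(-2) − (-35) = 44; |n| = √66.
Distance = |44| / √66 = 44/√66 ≈ 5.42.

5.42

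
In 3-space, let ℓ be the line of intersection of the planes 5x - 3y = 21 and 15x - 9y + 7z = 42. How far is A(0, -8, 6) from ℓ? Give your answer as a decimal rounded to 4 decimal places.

9.0147

Direction of ℓ: (5, -3, 0) × (15, -9, 7) = (-21, -35, 0).
A point on ℓ: solving the two plane equations with x = 3 gives (3, -2, -3).
Taking (3, -2, -3) on ℓ with direction v = (-21, -35, 0): w = A − (3, -2, -3) = (-3, -6, 9), and w × v = (315, -189, -21).
Distance = |w × v| / |v| = √135387 / √1666 ≈ 9.0147.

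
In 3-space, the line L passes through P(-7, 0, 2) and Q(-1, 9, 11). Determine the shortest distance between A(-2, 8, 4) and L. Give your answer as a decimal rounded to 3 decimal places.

4.503

A direction vector for L is Q − P = (6, 9, 9).
Taking (-7, 0, 2) on L with direction v = (6, 9, 9): w = A − (-7, 0, 2) = (5, 8, 2), and w × v = (54, -33, -3).
Distance = |w × v| / |v| = √4014 / √198 ≈ 4.503.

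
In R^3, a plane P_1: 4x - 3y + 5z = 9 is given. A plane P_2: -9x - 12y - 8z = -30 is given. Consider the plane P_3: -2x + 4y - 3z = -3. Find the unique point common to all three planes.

Solving the 3×3 linear system 4x - 3y + 5z = 9, -9x - 12y - 8z = -30, -2x + 4y - 3z = -3 (e.g. by elimination or Cramer's rule, determinant = 5) gives (6, 0, -3).

(6, 0, -3)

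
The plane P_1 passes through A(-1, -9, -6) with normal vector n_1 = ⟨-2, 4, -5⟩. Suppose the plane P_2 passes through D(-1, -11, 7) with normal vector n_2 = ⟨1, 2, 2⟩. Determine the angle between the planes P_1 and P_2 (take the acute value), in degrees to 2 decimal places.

78.54

P_1: n_1·r = n_1·A gives -2x + 4y - 5z = -4.
P_2: n_2·r = n_2·D gives x + 2y + 2z = -9.
cos θ = |n₁·n₂| / (|n₁||n₂|) = |-4| / (√45 · √9).
θ = arccos(0.19876) ≈ 78.54°.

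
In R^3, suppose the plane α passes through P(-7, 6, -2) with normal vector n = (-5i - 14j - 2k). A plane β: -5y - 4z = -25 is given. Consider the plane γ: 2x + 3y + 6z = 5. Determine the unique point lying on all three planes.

α: n·r = n·P gives -5x - 14y - 2z = -45.
Solving the 3×3 linear system -5x - 14y - 2z = -45, -5y - 4z = -25, 2x + 3y + 6z = 5 (e.g. by elimination or Cramer's rule, determinant = 182) gives (-5, 5, 0).

(-5, 5, 0)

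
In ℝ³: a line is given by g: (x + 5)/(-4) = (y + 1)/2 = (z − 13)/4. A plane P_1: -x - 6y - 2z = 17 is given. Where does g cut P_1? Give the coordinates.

g has direction (-4, 2, 4) through (-5, -1, 13).
Substitute r = (-5, -1, 13) + t(-4, 2, 4) into the plane: -15 + (-16)t = 17, so t = -2.
Intersection: (-5, -1, 13) + (-2)·(-4, 2, 4) = (3, -5, 5).

(3, -5, 5)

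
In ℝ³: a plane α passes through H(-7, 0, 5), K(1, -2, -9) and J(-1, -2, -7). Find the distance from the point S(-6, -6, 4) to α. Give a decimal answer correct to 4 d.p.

HK = (8, -2, -14), HJ = (6, -2, -12); a normal to α is HK × HJ = (-4, 12, -4).
Using H: α has equation -4x + 12y - 4z = 8.
n·S − d = (-4)·(-6) + (12)·(-6) + (-4)·(4) − 8 = -72; |n| = √176.
Distance = |-72| / √176 = 72/√176 ≈ 5.4272.

5.4272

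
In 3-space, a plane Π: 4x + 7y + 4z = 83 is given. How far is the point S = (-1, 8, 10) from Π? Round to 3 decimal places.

n·S − d = (4)·(-1) + (7)·(8) + (4)·(10) − 83 = 9; |n| = √81.
Distance = |9| / √81 = 9/√81 ≈ 1.000.

1.000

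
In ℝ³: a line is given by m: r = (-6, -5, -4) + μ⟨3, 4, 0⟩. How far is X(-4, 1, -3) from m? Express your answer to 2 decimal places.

2.24

Taking (-6, -5, -4) on m with direction v = (3, 4, 0): w = X − (-6, -5, -4) = (2, 6, 1), and w × v = (-4, 3, -10).
Distance = |w × v| / |v| = √125 / √25 ≈ 2.24.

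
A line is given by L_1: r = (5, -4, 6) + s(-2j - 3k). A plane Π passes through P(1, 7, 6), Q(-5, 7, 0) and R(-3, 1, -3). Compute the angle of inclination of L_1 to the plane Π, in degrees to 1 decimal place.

PQ = (-6, 0, -6), PR = (-4, -6, -9); a normal to Π is PQ × PR = (-36, -30, 36).
Using P: Π has equation -36x - 30y + 36z = -30.
sin θ = |n·v| / (|n||v|) = |-48| / (√3492 · √13) = 0.22529.
θ ≈ 13.0°.

13.0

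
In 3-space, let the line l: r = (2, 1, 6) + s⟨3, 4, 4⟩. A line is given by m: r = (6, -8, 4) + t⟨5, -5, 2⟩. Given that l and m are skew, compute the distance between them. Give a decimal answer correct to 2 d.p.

1.19

Common perpendicular direction n = (3, 4, 4) × (5, -5, 2) = (28, 14, -35).
With w = (6, -8, 4) − (2, 1, 6) = (4, -9, -2), w · n = 56.
Distance = |w · n| / |n| = |56| / √2205 ≈ 1.19.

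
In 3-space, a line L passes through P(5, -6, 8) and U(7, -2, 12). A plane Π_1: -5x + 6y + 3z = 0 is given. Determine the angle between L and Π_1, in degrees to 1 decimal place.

31.2

A direction vector for L is U − P = (2, 4, 4).
sin θ = |n·v| / (|n||v|) = |26| / (√70 · √36) = 0.51793.
θ ≈ 31.2°.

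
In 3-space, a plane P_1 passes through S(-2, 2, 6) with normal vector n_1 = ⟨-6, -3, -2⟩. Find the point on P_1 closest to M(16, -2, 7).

(4, -8, 3)

P_1: n_1·r = n_1·S gives -6x - 3y - 2z = -6.
Foot = M − λn with λ = (n·M − d)/|n|² = (-104 − (-6))/49 = -2.
Foot = (16, -2, 7) − (-2)·(-6, -3, -2) = (4, -8, 3).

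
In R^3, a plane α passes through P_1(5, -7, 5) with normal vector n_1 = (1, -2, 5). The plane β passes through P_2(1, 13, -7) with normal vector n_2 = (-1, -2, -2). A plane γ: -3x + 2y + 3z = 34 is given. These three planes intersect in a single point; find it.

α: n_1·r = n_1·P_1 gives x - 2y + 5z = 44.
β: n_2·r = n_2·P_2 gives -x - 2y - 2z = -13.
Solving the 3×3 linear system x - 2y + 5z = 44, -x - 2y - 2z = -13, -3x + 2y + 3z = 34 (e.g. by elimination or Cramer's rule, determinant = -60) gives (-3, -1, 9).

(-3, -1, 9)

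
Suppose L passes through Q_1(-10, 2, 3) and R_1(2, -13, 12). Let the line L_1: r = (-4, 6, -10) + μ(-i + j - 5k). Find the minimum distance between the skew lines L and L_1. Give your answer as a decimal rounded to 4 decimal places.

A direction vector for L is R_1 − Q_1 = (12, -15, 9).
Common perpendicular direction n = (12, -15, 9) × (-1, 1, -5) = (66, 51, -3).
With w = (-4, 6, -10) − (-10, 2, 3) = (6, 4, -13), w · n = 639.
Distance = |w · n| / |n| = |639| / √6966 ≈ 7.6561.

7.6561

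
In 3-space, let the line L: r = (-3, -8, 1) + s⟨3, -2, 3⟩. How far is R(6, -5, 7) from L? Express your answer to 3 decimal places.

Taking (-3, -8, 1) on L with direction v = (3, -2, 3): w = R − (-3, -8, 1) = (9, 3, 6), and w × v = (21, -9, -27).
Distance = |w × v| / |v| = √1251 / √22 ≈ 7.541.

7.541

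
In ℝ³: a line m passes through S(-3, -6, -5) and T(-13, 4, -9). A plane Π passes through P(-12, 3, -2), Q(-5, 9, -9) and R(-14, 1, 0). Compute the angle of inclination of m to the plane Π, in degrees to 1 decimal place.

42.3

A direction vector for m is T − S = (-10, 10, -4).
PQ = (7, 6, -7), PR = (-2, -2, 2); a normal to Π is PQ × PR = (-2, 0, -2).
Using P: Π has equation -2x - 2z = 28.
sin θ = |n·v| / (|n||v|) = |28| / (√8 · √216) = 0.67358.
θ ≈ 42.3°.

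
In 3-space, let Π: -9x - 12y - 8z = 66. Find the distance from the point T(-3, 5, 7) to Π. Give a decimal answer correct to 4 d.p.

n·T − d = (-9)·(-3) + (-12)·(5) + (-8)·(7) − 66 = -155; |n| = √289.
Distance = |-155| / √289 = 155/√289 ≈ 9.1176.

9.1176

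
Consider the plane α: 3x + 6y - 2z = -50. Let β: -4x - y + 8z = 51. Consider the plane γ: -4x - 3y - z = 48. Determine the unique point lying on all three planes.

(-10, -3, 1)

Solving the 3×3 linear system 3x + 6y - 2z = -50, -4x - y + 8z = 51, -4x - 3y - z = 48 (e.g. by elimination or Cramer's rule, determinant = -157) gives (-10, -3, 1).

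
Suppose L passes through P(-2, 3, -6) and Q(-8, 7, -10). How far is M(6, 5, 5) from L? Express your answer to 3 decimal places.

9.232

A direction vector for L is Q − P = (-6, 4, -4).
Taking (-2, 3, -6) on L with direction v = (-6, 4, -4): w = M − (-2, 3, -6) = (8, 2, 11), and w × v = (-52, -34, 44).
Distance = |w × v| / |v| = √5796 / √68 ≈ 9.232.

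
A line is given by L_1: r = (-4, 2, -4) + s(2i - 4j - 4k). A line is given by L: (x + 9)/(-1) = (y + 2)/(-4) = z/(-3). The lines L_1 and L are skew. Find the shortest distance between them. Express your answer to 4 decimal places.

L has direction (-1, -4, -3) through (-9, -2, 0).
Common perpendicular direction n = (2, -4, -4) × (-1, -4, -3) = (-4, 10, -12).
With w = (-9, -2, 0) − (-4, 2, -4) = (-5, -4, 4), w · n = -68.
Distance = |w · n| / |n| = |-68| / √260 ≈ 4.2172.

4.2172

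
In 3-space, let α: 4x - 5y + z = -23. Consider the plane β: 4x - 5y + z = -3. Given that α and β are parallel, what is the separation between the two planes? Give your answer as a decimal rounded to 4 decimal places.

3.0861

Same normal n = (4, -5, 1) with |n| = √42; distance = |-23 − (-3)| / |n| = 20/√42 ≈ 3.0861.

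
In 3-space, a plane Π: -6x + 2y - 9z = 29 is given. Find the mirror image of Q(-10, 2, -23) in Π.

(14, -6, 13)

λ = (n·Q − d)/|n|² = (271 − 29)/121 = 2.
Reflection = Q − 2λn = (-10, 2, -23) − 4·(-6, 2, -9) = (14, -6, 13).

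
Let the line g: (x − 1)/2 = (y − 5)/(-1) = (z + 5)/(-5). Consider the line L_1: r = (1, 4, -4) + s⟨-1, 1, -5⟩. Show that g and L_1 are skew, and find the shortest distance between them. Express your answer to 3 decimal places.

0.775

g has direction (2, -1, -5) through (1, 5, -5).
Common perpendicular direction n = (2, -1, -5) × (-1, 1, -5) = (10, 15, 1).
With w = (1, 4, -4) − (1, 5, -5) = (0, -1, 1), w · n = -14.
Since n ≠ 0 the lines are not parallel, and w · n = -14 ≠ 0 so they do not intersect; hence they are skew.
Distance = |w · n| / |n| = |-14| / √326 ≈ 0.775.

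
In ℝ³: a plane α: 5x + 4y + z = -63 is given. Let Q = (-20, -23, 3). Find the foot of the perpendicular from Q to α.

Foot = Q − λn with λ = (n·Q − d)/|n|² = (-189 − (-63))/42 = -3.
Foot = (-20, -23, 3) − (-3)·(5, 4, 1) = (-5, -11, 6).

(-5, -11, 6)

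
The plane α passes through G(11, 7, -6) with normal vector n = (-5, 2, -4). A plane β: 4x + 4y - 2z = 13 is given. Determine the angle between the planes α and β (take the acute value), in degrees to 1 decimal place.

α: n·r = n·G gives -5x + 2y - 4z = -17.
cos θ = |n₁·n₂| / (|n₁||n₂|) = |-4| / (√45 · √36).
θ = arccos(0.09938) ≈ 84.3°.

84.3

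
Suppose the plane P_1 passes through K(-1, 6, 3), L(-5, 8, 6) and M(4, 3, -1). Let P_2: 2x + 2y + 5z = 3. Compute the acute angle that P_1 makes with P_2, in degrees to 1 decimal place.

44.7

KL = (-4, 2, 3), KM = (5, -3, -4); a normal to P_1 is KL × KM = (1, -1, 2).
Using K: P_1 has equation x - y + 2z = -1.
cos θ = |n₁·n₂| / (|n₁||n₂|) = |10| / (√6 · √33).
θ = arccos(0.71067) ≈ 44.7°.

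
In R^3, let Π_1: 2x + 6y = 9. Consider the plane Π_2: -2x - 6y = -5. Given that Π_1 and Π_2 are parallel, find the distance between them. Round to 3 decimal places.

Rescale Π_2 by 1/(-1): 2x + 6y = 5. Then distance = |9 − 5| / √40 ≈ 0.632.

0.632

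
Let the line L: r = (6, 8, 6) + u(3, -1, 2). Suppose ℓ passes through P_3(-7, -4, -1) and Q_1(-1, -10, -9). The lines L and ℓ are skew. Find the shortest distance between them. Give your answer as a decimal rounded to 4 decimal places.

A direction vector for ℓ is Q_1 − P_3 = (6, -6, -8).
Common perpendicular direction n = (3, -1, 2) × (6, -6, -8) = (20, 36, -12).
With w = (-7, -4, -1) − (6, 8, 6) = (-13, -12, -7), w · n = -608.
Distance = |w · n| / |n| = |-608| / √1840 ≈ 14.1741.

14.1741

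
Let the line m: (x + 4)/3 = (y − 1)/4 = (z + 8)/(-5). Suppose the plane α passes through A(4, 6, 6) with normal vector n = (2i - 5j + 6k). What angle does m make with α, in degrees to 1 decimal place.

50.5

m has direction (3, 4, -5) through (-4, 1, -8).
α: n·r = n·A gives 2x - 5y + 6z = 14.
sin θ = |n·v| / (|n||v|) = |-44| / (√65 · √50) = 0.77181.
θ ≈ 50.5°.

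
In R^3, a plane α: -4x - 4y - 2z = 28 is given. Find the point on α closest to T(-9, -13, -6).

Foot = T − λn with λ = (n·T − d)/|n|² = (100 − 28)/36 = 2.
Foot = (-9, -13, -6) − 2·(-4, -4, -2) = (-1, -5, -2).

(-1, -5, -2)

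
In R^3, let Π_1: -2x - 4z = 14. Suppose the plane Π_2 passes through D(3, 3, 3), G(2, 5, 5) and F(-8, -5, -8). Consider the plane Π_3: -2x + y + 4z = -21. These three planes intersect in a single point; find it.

(1, -3, -4)

DG = (-1, 2, 2), DF = (-11, -8, -11); a normal to Π_2 is DG × DF = (-6, -33, 30).
Using D: Π_2 has equation -6x - 33y + 30z = -27.
Solving the 3×3 linear system -2x - 4z = 14, -6x - 33y + 30z = -27, -2x + y + 4z = -21 (e.g. by elimination or Cramer's rule, determinant = 612) gives (1, -3, -4).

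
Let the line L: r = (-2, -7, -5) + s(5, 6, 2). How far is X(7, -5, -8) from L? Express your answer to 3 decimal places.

7.347

Taking (-2, -7, -5) on L with direction v = (5, 6, 2): w = X − (-2, -7, -5) = (9, 2, -3), and w × v = (22, -33, 44).
Distance = |w × v| / |v| = √3509 / √65 ≈ 7.347.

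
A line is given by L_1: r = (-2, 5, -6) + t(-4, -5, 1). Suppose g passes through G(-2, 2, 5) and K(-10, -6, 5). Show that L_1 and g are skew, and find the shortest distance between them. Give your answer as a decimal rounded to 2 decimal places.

4.62

A direction vector for g is K − G = (-8, -8, 0).
Common perpendicular direction n = (-4, -5, 1) × (-8, -8, 0) = (8, -8, -8).
With w = (-2, 2, 5) − (-2, 5, -6) = (0, -3, 11), w · n = -64.
Since n ≠ 0 the lines are not parallel, and w · n = -64 ≠ 0 so they do not intersect; hence they are skew.
Distance = |w · n| / |n| = |-64| / √192 ≈ 4.62.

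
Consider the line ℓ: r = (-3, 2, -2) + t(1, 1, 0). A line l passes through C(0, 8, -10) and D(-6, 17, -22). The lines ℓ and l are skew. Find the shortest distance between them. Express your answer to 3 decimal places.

3.709

A direction vector for l is D − C = (-6, 9, -12).
Common perpendicular direction n = (1, 1, 0) × (-6, 9, -12) = (-12, 12, 15).
With w = (0, 8, -10) − (-3, 2, -2) = (3, 6, -8), w · n = -84.
Distance = |w · n| / |n| = |-84| / √513 ≈ 3.709.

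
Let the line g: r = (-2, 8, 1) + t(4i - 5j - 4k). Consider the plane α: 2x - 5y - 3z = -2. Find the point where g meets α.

Substitute r = (-2, 8, 1) + t(4, -5, -4) into the plane: -47 + 45t = -2, so t = 1.
Intersection: (-2, 8, 1) + 1·(4, -5, -4) = (2, 3, -3).

(2, 3, -3)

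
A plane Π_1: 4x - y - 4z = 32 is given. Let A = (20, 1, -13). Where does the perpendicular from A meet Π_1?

Foot = A − λn with λ = (n·A − d)/|n|² = (131 − 32)/33 = 3.
Foot = (20, 1, -13) − 3·(4, -1, -4) = (8, 4, -1).

(8, 4, -1)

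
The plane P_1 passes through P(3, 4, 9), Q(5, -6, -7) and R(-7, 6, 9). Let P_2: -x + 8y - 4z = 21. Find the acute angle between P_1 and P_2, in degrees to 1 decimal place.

PQ = (2, -10, -16), PR = (-10, 2, 0); a normal to P_1 is PQ × PR = (32, 160, -96).
Using P: P_1 has equation 32x + 160y - 96z = -128.
cos θ = |n₁·n₂| / (|n₁||n₂|) = |1632| / (√35840 · √81).
θ = arccos(0.95784) ≈ 16.7°.

16.7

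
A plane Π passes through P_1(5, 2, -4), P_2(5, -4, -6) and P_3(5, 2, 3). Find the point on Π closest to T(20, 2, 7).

P_1P_2 = (0, -6, -2), P_1P_3 = (0, 0, 7); a normal to Π is P_1P_2 × P_1P_3 = (-42, 0, 0).
Using P_1: Π has equation -42x = -210.
Foot = T − λn with λ = (n·T − d)/|n|² = (-840 − (-210))/1764 = -5/14.
Foot = (20, 2, 7) − (-5/14)·(-42, 0, 0) = (5, 2, 7).

(5, 2, 7)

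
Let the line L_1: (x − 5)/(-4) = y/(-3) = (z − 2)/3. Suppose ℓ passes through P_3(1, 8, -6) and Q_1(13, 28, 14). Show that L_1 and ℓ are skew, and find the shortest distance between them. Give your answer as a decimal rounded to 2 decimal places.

L_1 has direction (-4, -3, 3) through (5, 0, 2).
A direction vector for ℓ is Q_1 − P_3 = (12, 20, 20).
Common perpendicular direction n = (-4, -3, 3) × (12, 20, 20) = (-120, 116, -44).
With w = (1, 8, -6) − (5, 0, 2) = (-4, 8, -8), w · n = 1760.
Since n ≠ 0 the lines are not parallel, and w · n = 1760 ≠ 0 so they do not intersect; hence they are skew.
Distance = |w · n| / |n| = |1760| / √29792 ≈ 10.20.

10.20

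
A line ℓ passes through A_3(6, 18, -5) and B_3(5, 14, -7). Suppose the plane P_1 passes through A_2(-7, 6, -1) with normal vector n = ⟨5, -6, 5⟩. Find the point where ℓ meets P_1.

A direction vector for ℓ is B_3 − A_3 = (-1, -4, -2).
P_1: n·r = n·A_2 gives 5x - 6y + 5z = -76.
Substitute r = (6, 18, -5) + t(-1, -4, -2) into the plane: -103 + 9t = -76, so t = 3.
Intersection: (6, 18, -5) + 3·(-1, -4, -2) = (3, 6, -11).

(3, 6, -11)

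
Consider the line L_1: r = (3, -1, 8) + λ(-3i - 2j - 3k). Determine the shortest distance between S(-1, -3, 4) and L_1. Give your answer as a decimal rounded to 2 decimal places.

0.60

Taking (3, -1, 8) on L_1 with direction v = (-3, -2, -3): w = S − (3, -1, 8) = (-4, -2, -4), and w × v = (-2, 0, 2).
Distance = |w × v| / |v| = √8 / √22 ≈ 0.60.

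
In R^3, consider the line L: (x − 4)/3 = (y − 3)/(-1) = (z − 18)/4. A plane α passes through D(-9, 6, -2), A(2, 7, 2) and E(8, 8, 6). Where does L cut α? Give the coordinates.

L has direction (3, -1, 4) through (4, 3, 18).
DA = (11, 1, 4), DE = (17, 2, 8); a normal to α is DA × DE = (0, -20, 5).
Using D: α has equation -20y + 5z = -130.
Substitute r = (4, 3, 18) + t(3, -1, 4) into the plane: 30 + 40t = -130, so t = -4.
Intersection: (4, 3, 18) + (-4)·(3, -1, 4) = (-8, 7, 2).

(-8, 7, 2)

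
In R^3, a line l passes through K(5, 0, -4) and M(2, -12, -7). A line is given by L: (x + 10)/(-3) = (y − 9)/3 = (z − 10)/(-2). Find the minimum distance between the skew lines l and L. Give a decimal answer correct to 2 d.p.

A direction vector for l is M − K = (-3, -12, -3).
L has direction (-3, 3, -2) through (-10, 9, 10).
Common perpendicular direction n = (-3, -12, -3) × (-3, 3, -2) = (33, 3, -45).
With w = (-10, 9, 10) − (5, 0, -4) = (-15, 9, 14), w · n = -1098.
Distance = |w · n| / |n| = |-1098| / √3123 ≈ 19.65.

19.65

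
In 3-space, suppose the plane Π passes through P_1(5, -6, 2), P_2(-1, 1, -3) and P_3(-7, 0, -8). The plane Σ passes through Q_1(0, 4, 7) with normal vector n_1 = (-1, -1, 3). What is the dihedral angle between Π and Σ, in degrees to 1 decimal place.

27.4

P_1P_2 = (-6, 7, -5), P_1P_3 = (-12, 6, -10); a normal to Π is P_1P_2 × P_1P_3 = (-40, 0, 48).
Using P_1: Π has equation -40x + 48z = -104.
Σ: n_1·r = n_1·Q_1 gives -x - y + 3z = 17.
cos θ = |n₁·n₂| / (|n₁||n₂|) = |184| / (√3904 · √11).
θ = arccos(0.88791) ≈ 27.4°.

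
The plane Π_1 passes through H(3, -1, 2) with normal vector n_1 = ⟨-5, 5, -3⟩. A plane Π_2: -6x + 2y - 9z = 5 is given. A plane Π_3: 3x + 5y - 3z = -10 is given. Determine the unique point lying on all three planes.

(2, -5, -3)

Π_1: n_1·r = n_1·H gives -5x + 5y - 3z = -26.
Solving the 3×3 linear system -5x + 5y - 3z = -26, -6x + 2y - 9z = 5, 3x + 5y - 3z = -10 (e.g. by elimination or Cramer's rule, determinant = -312) gives (2, -5, -3).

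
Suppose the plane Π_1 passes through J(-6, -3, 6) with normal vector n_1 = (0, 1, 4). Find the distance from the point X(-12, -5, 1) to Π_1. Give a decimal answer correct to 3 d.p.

5.336

Π_1: n_1·r = n_1·J gives y + 4z = 21.
n·X − d = (0)·(-12) + (1)·(-5) + (4)·(1) − 21 = -22; |n| = √17.
Distance = |-22| / √17 = 22/√17 ≈ 5.336.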